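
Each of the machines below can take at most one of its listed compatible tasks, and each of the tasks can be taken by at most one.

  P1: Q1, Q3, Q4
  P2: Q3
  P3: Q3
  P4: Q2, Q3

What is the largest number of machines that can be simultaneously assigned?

3

Unit-capacity flow: source→left, listed edges, right→sink; max matching = max flow.
Augmenting path P1→Q1 (+1); matched 1.
Augmenting path P2→Q3 (+1); matched 2.
Augmenting path P4→Q2 (+1); matched 3.
No augmenting path remains; maximum matching = 3.
König certificate: {P1, P4, Q3} is a vertex cover of size 3 (every listed pair touches it), so no matching can be larger.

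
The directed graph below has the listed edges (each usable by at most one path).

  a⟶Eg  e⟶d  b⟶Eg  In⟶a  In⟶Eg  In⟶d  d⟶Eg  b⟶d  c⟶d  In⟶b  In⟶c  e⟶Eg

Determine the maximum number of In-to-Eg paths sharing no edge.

Assign every edge capacity 1; by Menger, the answer equals the max flow.
Path In→Eg (+1); total 1.
Path In→a→Eg (+1); total 2.
Path In→b→Eg (+1); total 3.
Path In→d→Eg (+1); total 4.
No residual In→Eg path; max flow = 4.
Certifying cut of size 4: {In→Eg, In→a, In→b, d→Eg}.

4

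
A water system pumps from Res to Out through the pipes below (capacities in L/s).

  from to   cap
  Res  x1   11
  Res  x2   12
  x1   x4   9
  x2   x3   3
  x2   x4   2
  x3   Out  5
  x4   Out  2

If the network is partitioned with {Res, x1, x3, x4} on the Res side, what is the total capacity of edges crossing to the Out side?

19

Edges leaving {Res, x1, x3, x4}: Res→x2 (12), x3→Out (5), x4→Out (2).
Cut capacity = 12 + 5 + 2 = 19.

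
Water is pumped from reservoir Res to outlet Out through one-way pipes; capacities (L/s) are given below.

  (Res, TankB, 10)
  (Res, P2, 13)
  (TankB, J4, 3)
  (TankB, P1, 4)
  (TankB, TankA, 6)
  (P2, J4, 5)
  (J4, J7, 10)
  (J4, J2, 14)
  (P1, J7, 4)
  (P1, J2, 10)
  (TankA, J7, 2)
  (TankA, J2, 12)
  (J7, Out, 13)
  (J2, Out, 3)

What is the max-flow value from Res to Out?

Augment Res→TankB→J4→J7→Out: bottleneck 3, flow now 3.
Augment Res→TankB→P1→J7→Out: bottleneck 4, flow now 7.
Augment Res→TankB→TankA→J7→Out: bottleneck 2, flow now 9.
Augment Res→TankB→TankA→J2→Out: bottleneck 1, flow now 10.
Augment Res→P2→J4→J7→Out: bottleneck 4, flow now 14.
Augment Res→P2→J4→J2→Out: bottleneck 1, flow now 15.
No augmenting path remains; maximum flow = 15.
In the residual graph, reachable from Res: {Res, P2}.
Min-cut edges: Res→TankB (10), P2→J4 (5); capacity 10 + 5 = 15.
This cut is saturated, so no flow can exceed 15.

15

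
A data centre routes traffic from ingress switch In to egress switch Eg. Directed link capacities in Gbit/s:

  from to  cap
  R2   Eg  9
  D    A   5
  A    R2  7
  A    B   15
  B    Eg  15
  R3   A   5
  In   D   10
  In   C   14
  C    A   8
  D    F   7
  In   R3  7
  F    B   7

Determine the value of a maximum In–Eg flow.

Augment In→C→A→B→Eg: bottleneck 8, flow now 8.
Augment In→R3→A→B→Eg: bottleneck 5, flow now 13.
Augment In→D→A→B→Eg: bottleneck 2, flow now 15.
Augment In→D→A→R2→Eg: bottleneck 3, flow now 18.
Augment In→D→F→B→A→R2→Eg: bottleneck 4, flow now 22. (uses reverse residual edge)
No augmenting path remains; maximum flow = 22.
In the residual graph, reachable from In: {In, C, R3, D, A, F, B}.
Min-cut edges: A→R2 (7), B→Eg (15); capacity 7 + 15 = 22.
This cut is saturated, so no flow can exceed 22.

22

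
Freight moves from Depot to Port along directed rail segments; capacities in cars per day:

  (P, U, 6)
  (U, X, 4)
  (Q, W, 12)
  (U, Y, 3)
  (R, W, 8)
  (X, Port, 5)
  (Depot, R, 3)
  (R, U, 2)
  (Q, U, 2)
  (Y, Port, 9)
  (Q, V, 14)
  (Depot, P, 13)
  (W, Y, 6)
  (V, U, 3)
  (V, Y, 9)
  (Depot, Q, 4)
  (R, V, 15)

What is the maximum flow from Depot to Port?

13

Augment Depot→P→U→X→Port: bottleneck 4, flow now 4.
Augment Depot→P→U→Y→Port: bottleneck 2, flow now 6.
Augment Depot→Q→U→Y→Port: bottleneck 1, flow now 7.
Augment Depot→Q→V→Y→Port: bottleneck 3, flow now 10.
Augment Depot→R→V→Y→Port: bottleneck 3, flow now 13.
No augmenting path remains; maximum flow = 13.
In the residual graph, reachable from Depot: {Depot, P}.
Min-cut edges: Depot→Q (4), Depot→R (3), P→U (6); capacity 4 + 3 + 6 = 13.
This cut is saturated, so no flow can exceed 13.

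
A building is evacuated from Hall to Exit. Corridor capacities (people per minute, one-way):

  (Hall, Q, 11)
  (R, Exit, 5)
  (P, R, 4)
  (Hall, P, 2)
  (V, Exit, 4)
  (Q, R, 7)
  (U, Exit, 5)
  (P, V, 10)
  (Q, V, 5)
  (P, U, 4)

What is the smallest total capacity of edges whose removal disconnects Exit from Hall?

Augment Hall→P→R→Exit: bottleneck 2, flow now 2.
Augment Hall→Q→R→Exit: bottleneck 3, flow now 5.
Augment Hall→Q→V→Exit: bottleneck 4, flow now 9.
Augment Hall→Q→R→P→U→Exit: bottleneck 2, flow now 11. (uses reverse residual edge)
No augmenting path remains; maximum flow = 11.
By max-flow min-cut, the minimum cut capacity equals the max flow.
In the residual graph, reachable from Hall: {Hall, Q, R, V}.
Min-cut edges: Hall→P (2), R→Exit (5), V→Exit (4); capacity 2 + 5 + 4 = 11.

11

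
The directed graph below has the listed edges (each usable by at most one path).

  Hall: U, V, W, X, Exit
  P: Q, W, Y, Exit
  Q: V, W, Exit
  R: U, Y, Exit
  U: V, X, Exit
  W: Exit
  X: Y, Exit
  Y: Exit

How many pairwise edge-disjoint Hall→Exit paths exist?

4

Assign every edge capacity 1; by Menger, the answer equals the max flow.
Path Hall→Exit (+1); total 1.
Path Hall→U→Exit (+1); total 2.
Path Hall→W→Exit (+1); total 3.
Path Hall→X→Exit (+1); total 4.
No residual Hall→Exit path; max flow = 4.
Certifying cut of size 4: {Hall→Exit, Hall→U, Hall→W, Hall→X}.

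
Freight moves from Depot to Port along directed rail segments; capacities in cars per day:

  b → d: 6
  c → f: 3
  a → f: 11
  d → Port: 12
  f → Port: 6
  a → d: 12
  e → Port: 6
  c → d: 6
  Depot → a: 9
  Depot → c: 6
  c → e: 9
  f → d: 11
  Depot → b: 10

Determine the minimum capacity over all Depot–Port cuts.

21

Augment Depot→a→d→Port: bottleneck 9, flow now 9.
Augment Depot→b→d→Port: bottleneck 3, flow now 12.
Augment Depot→c→e→Port: bottleneck 6, flow now 18.
Augment Depot→b→d→a→f→Port: bottleneck 3, flow now 21. (uses reverse residual edge)
No augmenting path remains; maximum flow = 21.
By max-flow min-cut, the minimum cut capacity equals the max flow.
In the residual graph, reachable from Depot: {Depot, b}.
Min-cut edges: Depot→a (9), Depot→c (6), b→d (6); capacity 9 + 6 + 6 = 21.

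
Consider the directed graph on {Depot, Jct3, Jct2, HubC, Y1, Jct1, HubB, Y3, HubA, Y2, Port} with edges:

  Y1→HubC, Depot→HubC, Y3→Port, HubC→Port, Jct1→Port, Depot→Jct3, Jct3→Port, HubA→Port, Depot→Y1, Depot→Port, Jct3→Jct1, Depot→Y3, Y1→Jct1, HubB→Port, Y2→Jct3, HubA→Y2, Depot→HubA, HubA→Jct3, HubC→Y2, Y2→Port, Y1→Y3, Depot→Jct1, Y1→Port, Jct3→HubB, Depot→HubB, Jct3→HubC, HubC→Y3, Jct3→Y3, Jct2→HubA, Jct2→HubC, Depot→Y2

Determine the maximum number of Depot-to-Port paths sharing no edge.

9

Assign every edge capacity 1; by Menger, the answer equals the max flow.
Path Depot→Port (+1); total 1.
Path Depot→Jct3→Port (+1); total 2.
Path Depot→HubC→Port (+1); total 3.
Path Depot→Y1→Port (+1); total 4.
Path Depot→Jct1→Port (+1); total 5.
Path Depot→HubB→Port (+1); total 6.
Path Depot→Y3→Port (+1); total 7.
Path Depot→HubA→Port (+1); total 8.
Path Depot→Y2→Port (+1); total 9.
No residual Depot→Port path; max flow = 9.
Certifying cut of size 9: {Depot→HubA, Depot→HubB, Depot→HubC, Depot→Jct1, Depot→Jct3, Depot→Port, Depot→Y1, Depot→Y2, Depot→Y3}.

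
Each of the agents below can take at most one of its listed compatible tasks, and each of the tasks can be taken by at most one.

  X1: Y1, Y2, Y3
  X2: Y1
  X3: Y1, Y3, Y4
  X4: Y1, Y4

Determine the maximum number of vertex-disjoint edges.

4

Unit-capacity flow: source→left, listed edges, right→sink; max matching = max flow.
Augmenting path X1→Y1 (+1); matched 1.
Augmenting path X3→Y3 (+1); matched 2.
Augmenting path X4→Y4 (+1); matched 3.
Augmenting path X2→Y1→X1→Y2 (+1); matched 4.
No augmenting path remains; maximum matching = 4.
König certificate: {X1, X2, X3, X4} is a vertex cover of size 4 (every listed pair touches it), so no matching can be larger.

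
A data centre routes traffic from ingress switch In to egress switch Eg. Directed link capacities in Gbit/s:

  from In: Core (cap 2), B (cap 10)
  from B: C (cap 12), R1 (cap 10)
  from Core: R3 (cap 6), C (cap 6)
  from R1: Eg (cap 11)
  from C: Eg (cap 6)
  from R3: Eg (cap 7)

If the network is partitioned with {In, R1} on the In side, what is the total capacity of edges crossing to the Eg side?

23

Edges leaving {In, R1}: In→B (10), In→Core (2), R1→Eg (11).
Cut capacity = 10 + 2 + 11 = 23.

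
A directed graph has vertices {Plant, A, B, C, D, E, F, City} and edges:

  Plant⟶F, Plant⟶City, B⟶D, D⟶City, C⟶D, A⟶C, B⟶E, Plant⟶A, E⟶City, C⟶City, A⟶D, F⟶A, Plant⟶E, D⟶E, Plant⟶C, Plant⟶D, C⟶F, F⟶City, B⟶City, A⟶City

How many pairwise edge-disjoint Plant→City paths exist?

6

Assign every edge capacity 1; by Menger, the answer equals the max flow.
Path Plant→City (+1); total 1.
Path Plant→A→City (+1); total 2.
Path Plant→C→City (+1); total 3.
Path Plant→D→City (+1); total 4.
Path Plant→E→City (+1); total 5.
Path Plant→F→City (+1); total 6.
No residual Plant→City path; max flow = 6.
Certifying cut of size 6: {Plant→A, Plant→C, Plant→City, Plant→D, Plant→E, Plant→F}.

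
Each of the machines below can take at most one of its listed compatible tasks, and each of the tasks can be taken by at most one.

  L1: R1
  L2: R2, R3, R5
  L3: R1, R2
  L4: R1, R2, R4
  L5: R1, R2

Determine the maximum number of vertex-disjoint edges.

Unit-capacity flow: source→left, listed edges, right→sink; max matching = max flow.
Augmenting path L1→R1 (+1); matched 1.
Augmenting path L2→R2 (+1); matched 2.
Augmenting path L4→R4 (+1); matched 3.
Augmenting path L3→R2→L2→R3 (+1); matched 4.
No augmenting path remains; maximum matching = 4.
König certificate: {L2, L4, R1, R2} is a vertex cover of size 4 (every listed pair touches it), so no matching can be larger.

4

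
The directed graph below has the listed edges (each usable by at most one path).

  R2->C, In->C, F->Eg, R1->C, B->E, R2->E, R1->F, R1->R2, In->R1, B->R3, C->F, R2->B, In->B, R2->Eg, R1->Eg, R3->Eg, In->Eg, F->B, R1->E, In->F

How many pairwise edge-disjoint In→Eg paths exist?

4

Assign every edge capacity 1; by Menger, the answer equals the max flow.
Path In→Eg (+1); total 1.
Path In→R1→Eg (+1); total 2.
Path In→F→Eg (+1); total 3.
Path In→B→R3→Eg (+1); total 4.
No residual In→Eg path; max flow = 4.
Certifying cut of size 4: {B→R3, F→Eg, In→Eg, In→R1}.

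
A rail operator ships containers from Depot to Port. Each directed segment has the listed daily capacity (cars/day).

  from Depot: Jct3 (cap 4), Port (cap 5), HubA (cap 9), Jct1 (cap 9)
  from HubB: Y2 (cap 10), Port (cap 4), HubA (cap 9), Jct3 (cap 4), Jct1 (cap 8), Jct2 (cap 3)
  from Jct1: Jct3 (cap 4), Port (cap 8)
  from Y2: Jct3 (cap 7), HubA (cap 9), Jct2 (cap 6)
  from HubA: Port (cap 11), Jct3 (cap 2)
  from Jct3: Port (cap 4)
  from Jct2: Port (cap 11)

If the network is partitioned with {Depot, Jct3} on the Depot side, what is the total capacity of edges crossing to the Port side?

27

Edges leaving {Depot, Jct3}: Depot→Jct1 (9), Depot→HubA (9), Depot→Port (5), Jct3→Port (4).
Cut capacity = 9 + 9 + 5 + 4 = 27.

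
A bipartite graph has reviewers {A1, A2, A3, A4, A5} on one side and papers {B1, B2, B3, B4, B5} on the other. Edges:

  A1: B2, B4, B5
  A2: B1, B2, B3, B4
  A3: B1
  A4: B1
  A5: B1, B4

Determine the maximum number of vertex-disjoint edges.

4

Unit-capacity flow: source→left, listed edges, right→sink; max matching = max flow.
Augmenting path A1→B2 (+1); matched 1.
Augmenting path A2→B1 (+1); matched 2.
Augmenting path A5→B4 (+1); matched 3.
Augmenting path A3→B1→A2→B3 (+1); matched 4.
No augmenting path remains; maximum matching = 4.
König certificate: {A1, A2, A5, B1} is a vertex cover of size 4 (every listed pair touches it), so no matching can be larger.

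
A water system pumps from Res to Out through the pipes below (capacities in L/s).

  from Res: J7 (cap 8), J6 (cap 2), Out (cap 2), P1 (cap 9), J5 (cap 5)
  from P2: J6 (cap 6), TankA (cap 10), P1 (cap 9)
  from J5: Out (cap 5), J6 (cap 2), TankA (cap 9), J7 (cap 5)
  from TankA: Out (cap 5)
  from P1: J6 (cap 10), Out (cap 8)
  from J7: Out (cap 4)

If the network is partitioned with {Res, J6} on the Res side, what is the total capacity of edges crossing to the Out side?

Edges leaving {Res, J6}: Res→J5 (5), Res→P1 (9), Res→J7 (8), Res→Out (2).
Cut capacity = 5 + 9 + 8 + 2 = 24.

24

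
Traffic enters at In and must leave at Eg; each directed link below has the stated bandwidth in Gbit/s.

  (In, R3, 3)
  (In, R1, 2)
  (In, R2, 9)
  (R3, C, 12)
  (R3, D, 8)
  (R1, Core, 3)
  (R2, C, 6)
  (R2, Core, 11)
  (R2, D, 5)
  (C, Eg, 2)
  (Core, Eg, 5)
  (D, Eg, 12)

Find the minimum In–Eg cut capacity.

Augment In→R3→C→Eg: bottleneck 2, flow now 2.
Augment In→R3→D→Eg: bottleneck 1, flow now 3.
Augment In→R1→Core→Eg: bottleneck 2, flow now 5.
Augment In→R2→Core→Eg: bottleneck 3, flow now 8.
Augment In→R2→D→Eg: bottleneck 5, flow now 13.
Augment In→R2→C→R3→D→Eg: bottleneck 1, flow now 14. (uses reverse residual edge)
No augmenting path remains; maximum flow = 14.
By max-flow min-cut, the minimum cut capacity equals the max flow.
In the residual graph, reachable from In: {In}.
Min-cut edges: In→R3 (3), In→R1 (2), In→R2 (9); capacity 3 + 2 + 9 = 14.

14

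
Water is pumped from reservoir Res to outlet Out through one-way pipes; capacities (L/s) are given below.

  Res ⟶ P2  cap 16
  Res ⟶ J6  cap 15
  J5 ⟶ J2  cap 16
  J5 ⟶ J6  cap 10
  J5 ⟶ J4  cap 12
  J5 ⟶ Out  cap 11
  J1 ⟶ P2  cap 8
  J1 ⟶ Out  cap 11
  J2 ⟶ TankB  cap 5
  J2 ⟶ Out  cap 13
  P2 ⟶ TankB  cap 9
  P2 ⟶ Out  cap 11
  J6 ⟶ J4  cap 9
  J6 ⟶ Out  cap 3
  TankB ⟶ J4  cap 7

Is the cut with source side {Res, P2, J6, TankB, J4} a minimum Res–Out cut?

Yes — it is a minimum cut (capacity 14).

Given cut capacity: 11 + 3 = 14.
Augment Res→P2→Out: bottleneck 11, flow now 11.
Augment Res→J6→Out: bottleneck 3, flow now 14.
No augmenting path remains; maximum flow = 14.
Cut capacity 14 equals the max flow, so it is a minimum cut.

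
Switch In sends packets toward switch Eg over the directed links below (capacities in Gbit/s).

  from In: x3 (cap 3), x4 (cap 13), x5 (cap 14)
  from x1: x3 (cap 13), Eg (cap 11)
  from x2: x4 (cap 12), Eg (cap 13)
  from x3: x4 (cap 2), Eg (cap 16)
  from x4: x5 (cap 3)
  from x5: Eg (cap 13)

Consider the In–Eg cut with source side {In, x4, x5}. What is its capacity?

Edges leaving {In, x4, x5}: In→x3 (3), x5→Eg (13).
Cut capacity = 3 + 13 = 16.

16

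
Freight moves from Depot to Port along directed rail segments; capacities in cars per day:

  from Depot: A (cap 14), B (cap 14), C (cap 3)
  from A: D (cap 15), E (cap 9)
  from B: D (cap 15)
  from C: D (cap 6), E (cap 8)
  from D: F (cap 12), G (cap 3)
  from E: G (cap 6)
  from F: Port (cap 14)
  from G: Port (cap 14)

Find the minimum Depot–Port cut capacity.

Augment Depot→A→D→F→Port: bottleneck 12, flow now 12.
Augment Depot→A→D→G→Port: bottleneck 2, flow now 14.
Augment Depot→B→D→G→Port: bottleneck 1, flow now 15.
Augment Depot→C→E→G→Port: bottleneck 3, flow now 18.
Augment Depot→B→D→A→E→G→Port: bottleneck 3, flow now 21. (uses reverse residual edge)
No augmenting path remains; maximum flow = 21.
By max-flow min-cut, the minimum cut capacity equals the max flow.
In the residual graph, reachable from Depot: {Depot, A, B, C, D, E}.
Min-cut edges: D→F (12), D→G (3), E→G (6); capacity 12 + 3 + 6 = 21.

21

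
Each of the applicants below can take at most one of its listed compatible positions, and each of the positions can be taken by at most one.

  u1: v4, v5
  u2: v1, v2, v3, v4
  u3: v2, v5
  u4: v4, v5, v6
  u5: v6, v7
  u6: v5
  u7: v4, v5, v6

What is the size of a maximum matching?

Unit-capacity flow: source→left, listed edges, right→sink; max matching = max flow.
Augmenting path u1→v4 (+1); matched 1.
Augmenting path u2→v1 (+1); matched 2.
Augmenting path u3→v2 (+1); matched 3.
Augmenting path u4→v5 (+1); matched 4.
Augmenting path u5→v6 (+1); matched 5.
Augmenting path u7→v6→u5→v7 (+1); matched 6.
No augmenting path remains; maximum matching = 6.
König certificate: {u2, u3, u5, v4, v5, v6} is a vertex cover of size 6 (every listed pair touches it), so no matching can be larger.

6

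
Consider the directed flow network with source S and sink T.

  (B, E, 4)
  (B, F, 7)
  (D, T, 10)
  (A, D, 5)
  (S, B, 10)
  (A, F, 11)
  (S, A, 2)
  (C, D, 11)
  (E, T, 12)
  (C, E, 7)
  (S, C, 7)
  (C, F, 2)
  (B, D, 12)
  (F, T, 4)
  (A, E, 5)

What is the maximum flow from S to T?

Augment S→A→D→T: bottleneck 2, flow now 2.
Augment S→B→D→T: bottleneck 8, flow now 10.
Augment S→B→E→T: bottleneck 2, flow now 12.
Augment S→C→E→T: bottleneck 7, flow now 19.
No augmenting path remains; maximum flow = 19.
In the residual graph, reachable from S: {S}.
Min-cut edges: S→A (2), S→B (10), S→C (7); capacity 2 + 10 + 7 = 19.
This cut is saturated, so no flow can exceed 19.

19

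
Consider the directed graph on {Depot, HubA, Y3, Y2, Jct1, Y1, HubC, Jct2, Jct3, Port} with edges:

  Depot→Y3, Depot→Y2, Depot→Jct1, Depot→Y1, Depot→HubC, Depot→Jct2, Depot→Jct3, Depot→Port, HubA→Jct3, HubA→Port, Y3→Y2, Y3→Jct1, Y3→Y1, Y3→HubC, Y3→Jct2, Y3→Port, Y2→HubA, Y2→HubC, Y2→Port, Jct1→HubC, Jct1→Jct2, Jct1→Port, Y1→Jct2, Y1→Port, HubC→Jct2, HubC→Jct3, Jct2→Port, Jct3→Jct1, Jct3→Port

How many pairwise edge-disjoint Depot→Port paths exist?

Assign every edge capacity 1; by Menger, the answer equals the max flow.
Path Depot→Port (+1); total 1.
Path Depot→Y3→Port (+1); total 2.
Path Depot→Y2→Port (+1); total 3.
Path Depot→Jct1→Port (+1); total 4.
Path Depot→Y1→Port (+1); total 5.
Path Depot→Jct2→Port (+1); total 6.
Path Depot→Jct3→Port (+1); total 7.
No residual Depot→Port path; max flow = 7.
Certifying cut of size 7: {Depot→Port, Depot→Y1, Depot→Y2, Depot→Y3, Jct1→Port, Jct2→Port, Jct3→Port}.

7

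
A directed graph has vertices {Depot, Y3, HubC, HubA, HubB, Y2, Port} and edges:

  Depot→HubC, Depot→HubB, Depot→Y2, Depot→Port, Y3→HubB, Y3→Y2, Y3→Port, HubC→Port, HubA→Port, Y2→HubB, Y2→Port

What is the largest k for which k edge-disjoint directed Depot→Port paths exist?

Assign every edge capacity 1; by Menger, the answer equals the max flow.
Path Depot→Port (+1); total 1.
Path Depot→HubC→Port (+1); total 2.
Path Depot→Y2→Port (+1); total 3.
No residual Depot→Port path; max flow = 3.
Certifying cut of size 3: {Depot→HubC, Depot→Port, Depot→Y2}.

3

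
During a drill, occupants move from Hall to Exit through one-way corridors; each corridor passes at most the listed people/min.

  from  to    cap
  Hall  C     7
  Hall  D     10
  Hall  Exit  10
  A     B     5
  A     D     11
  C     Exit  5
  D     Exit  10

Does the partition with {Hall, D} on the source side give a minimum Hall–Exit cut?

No — its capacity is 27, but the minimum cut has capacity 25.

Given cut capacity: 7 + 10 + 10 = 27.
Augment Hall→Exit: bottleneck 10, flow now 10.
Augment Hall→C→Exit: bottleneck 5, flow now 15.
Augment Hall→D→Exit: bottleneck 10, flow now 25.
No augmenting path remains; maximum flow = 25.
In the residual graph, reachable from Hall: {Hall, C}.
Min-cut edges: Hall→D (10), Hall→Exit (10), C→Exit (5); capacity 10 + 10 + 5 = 25.
Cut capacity 27 exceeds the max flow 25, so it is not minimum.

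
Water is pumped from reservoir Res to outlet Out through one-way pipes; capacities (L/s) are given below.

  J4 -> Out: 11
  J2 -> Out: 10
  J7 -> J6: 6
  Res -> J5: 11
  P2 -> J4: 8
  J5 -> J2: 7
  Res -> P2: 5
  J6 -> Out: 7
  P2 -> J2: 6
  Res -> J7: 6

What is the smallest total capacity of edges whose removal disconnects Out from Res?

18

Augment Res→P2→J2→Out: bottleneck 5, flow now 5.
Augment Res→J7→J6→Out: bottleneck 6, flow now 11.
Augment Res→J5→J2→Out: bottleneck 5, flow now 16.
Augment Res→J5→J2→P2→J4→Out: bottleneck 2, flow now 18. (uses reverse residual edge)
No augmenting path remains; maximum flow = 18.
By max-flow min-cut, the minimum cut capacity equals the max flow.
In the residual graph, reachable from Res: {Res, J5}.
Min-cut edges: Res→P2 (5), Res→J7 (6), J5→J2 (7); capacity 5 + 6 + 7 = 18.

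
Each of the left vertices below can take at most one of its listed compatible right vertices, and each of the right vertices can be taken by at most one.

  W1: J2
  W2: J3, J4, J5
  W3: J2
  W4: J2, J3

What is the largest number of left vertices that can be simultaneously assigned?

Unit-capacity flow: source→left, listed edges, right→sink; max matching = max flow.
Augmenting path W1→J2 (+1); matched 1.
Augmenting path W2→J3 (+1); matched 2.
Augmenting path W4→J3→W2→J4 (+1); matched 3.
No augmenting path remains; maximum matching = 3.
König certificate: {W2, W4, J2} is a vertex cover of size 3 (every listed pair touches it), so no matching can be larger.

3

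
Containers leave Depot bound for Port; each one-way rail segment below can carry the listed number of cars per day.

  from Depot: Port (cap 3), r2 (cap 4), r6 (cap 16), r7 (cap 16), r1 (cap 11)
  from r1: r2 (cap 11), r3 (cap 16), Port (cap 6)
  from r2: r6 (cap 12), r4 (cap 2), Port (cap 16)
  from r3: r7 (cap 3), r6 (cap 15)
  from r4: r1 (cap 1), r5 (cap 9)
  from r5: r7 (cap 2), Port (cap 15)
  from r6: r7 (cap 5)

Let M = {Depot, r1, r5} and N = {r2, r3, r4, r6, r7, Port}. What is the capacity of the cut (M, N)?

Edges leaving {Depot, r1, r5}: Depot→r2 (4), Depot→r6 (16), Depot→r7 (16), Depot→Port (3), r1→r2 (11), r1→r3 (16), r1→Port (6), r5→r7 (2), r5→Port (15).
Cut capacity = 4 + 16 + 16 + 3 + 11 + 16 + 6 + 2 + 15 = 89.

89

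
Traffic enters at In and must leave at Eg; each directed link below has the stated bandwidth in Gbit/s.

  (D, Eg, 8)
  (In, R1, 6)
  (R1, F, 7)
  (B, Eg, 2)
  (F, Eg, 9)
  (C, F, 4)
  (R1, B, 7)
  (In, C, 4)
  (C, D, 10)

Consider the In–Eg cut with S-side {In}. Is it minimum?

Given cut capacity: 4 + 6 = 10.
Augment In→C→F→Eg: bottleneck 4, flow now 4.
Augment In→R1→B→Eg: bottleneck 2, flow now 6.
Augment In→R1→F→Eg: bottleneck 4, flow now 10.
No augmenting path remains; maximum flow = 10.
Cut capacity 10 equals the max flow, so it is a minimum cut.

Yes — it is a minimum cut (capacity 10).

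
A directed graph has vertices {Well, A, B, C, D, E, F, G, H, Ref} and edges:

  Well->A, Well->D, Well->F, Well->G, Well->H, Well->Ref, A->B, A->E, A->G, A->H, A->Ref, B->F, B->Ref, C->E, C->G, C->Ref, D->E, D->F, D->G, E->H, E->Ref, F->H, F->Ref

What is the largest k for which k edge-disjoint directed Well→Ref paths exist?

4

Assign every edge capacity 1; by Menger, the answer equals the max flow.
Path Well→Ref (+1); total 1.
Path Well→A→Ref (+1); total 2.
Path Well→F→Ref (+1); total 3.
Path Well→D→E→Ref (+1); total 4.
No residual Well→Ref path; max flow = 4.
Certifying cut of size 4: {Well→A, Well→D, Well→F, Well→Ref}.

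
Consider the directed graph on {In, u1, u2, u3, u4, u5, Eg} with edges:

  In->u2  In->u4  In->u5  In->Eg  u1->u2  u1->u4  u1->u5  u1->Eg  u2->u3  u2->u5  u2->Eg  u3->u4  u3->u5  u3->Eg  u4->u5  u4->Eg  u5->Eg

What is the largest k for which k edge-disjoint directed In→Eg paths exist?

Assign every edge capacity 1; by Menger, the answer equals the max flow.
Path In→Eg (+1); total 1.
Path In→u2→Eg (+1); total 2.
Path In→u4→Eg (+1); total 3.
Path In→u5→Eg (+1); total 4.
No residual In→Eg path; max flow = 4.
Certifying cut of size 4: {In→Eg, In→u2, In→u4, In→u5}.

4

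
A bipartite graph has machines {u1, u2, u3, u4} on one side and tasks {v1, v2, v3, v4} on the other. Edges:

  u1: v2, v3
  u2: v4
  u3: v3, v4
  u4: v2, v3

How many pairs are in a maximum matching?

3

Unit-capacity flow: source→left, listed edges, right→sink; max matching = max flow.
Augmenting path u1→v2 (+1); matched 1.
Augmenting path u2→v4 (+1); matched 2.
Augmenting path u3→v3 (+1); matched 3.
No augmenting path remains; maximum matching = 3.
König certificate: {v2, v3, v4} is a vertex cover of size 3 (every listed pair touches it), so no matching can be larger.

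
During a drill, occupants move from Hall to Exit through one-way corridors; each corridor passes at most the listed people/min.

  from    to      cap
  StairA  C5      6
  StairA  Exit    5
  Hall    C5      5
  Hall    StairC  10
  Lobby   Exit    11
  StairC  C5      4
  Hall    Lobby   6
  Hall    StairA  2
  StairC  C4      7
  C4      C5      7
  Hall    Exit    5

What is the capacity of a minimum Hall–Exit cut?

13

Augment Hall→Exit: bottleneck 5, flow now 5.
Augment Hall→Lobby→Exit: bottleneck 6, flow now 11.
Augment Hall→StairA→Exit: bottleneck 2, flow now 13.
No augmenting path remains; maximum flow = 13.
By max-flow min-cut, the minimum cut capacity equals the max flow.
In the residual graph, reachable from Hall: {Hall, StairC, C4, C5}.
Min-cut edges: Hall→Lobby (6), Hall→StairA (2), Hall→Exit (5); capacity 6 + 2 + 5 = 13.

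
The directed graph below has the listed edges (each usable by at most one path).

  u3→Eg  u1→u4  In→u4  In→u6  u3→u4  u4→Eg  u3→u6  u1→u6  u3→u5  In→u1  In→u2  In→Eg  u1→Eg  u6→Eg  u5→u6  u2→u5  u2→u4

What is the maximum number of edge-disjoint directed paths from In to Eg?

Assign every edge capacity 1; by Menger, the answer equals the max flow.
Path In→Eg (+1); total 1.
Path In→u1→Eg (+1); total 2.
Path In→u4→Eg (+1); total 3.
Path In→u6→Eg (+1); total 4.
No residual In→Eg path; max flow = 4.
Certifying cut of size 4: {In→Eg, In→u1, u4→Eg, u6→Eg}.

4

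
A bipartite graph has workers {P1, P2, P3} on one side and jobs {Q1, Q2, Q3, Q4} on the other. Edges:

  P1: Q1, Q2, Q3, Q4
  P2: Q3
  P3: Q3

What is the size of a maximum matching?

Unit-capacity flow: source→left, listed edges, right→sink; max matching = max flow.
Augmenting path P1→Q1 (+1); matched 1.
Augmenting path P2→Q3 (+1); matched 2.
No augmenting path remains; maximum matching = 2.
König certificate: {P1, Q3} is a vertex cover of size 2 (every listed pair touches it), so no matching can be larger.

2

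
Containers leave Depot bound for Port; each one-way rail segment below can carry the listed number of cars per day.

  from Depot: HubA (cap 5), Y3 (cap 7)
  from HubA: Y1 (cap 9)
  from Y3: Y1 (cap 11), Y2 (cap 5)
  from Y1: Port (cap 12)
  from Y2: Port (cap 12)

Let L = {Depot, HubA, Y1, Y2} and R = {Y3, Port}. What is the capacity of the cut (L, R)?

Edges leaving {Depot, HubA, Y1, Y2}: Depot→Y3 (7), Y1→Port (12), Y2→Port (12).
Cut capacity = 7 + 12 + 12 = 31.

31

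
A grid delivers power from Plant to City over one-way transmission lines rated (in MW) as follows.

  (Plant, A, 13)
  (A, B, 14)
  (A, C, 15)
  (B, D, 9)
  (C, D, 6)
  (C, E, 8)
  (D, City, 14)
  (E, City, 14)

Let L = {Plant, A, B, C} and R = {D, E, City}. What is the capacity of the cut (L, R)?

23

Edges leaving {Plant, A, B, C}: B→D (9), C→D (6), C→E (8).
Cut capacity = 9 + 6 + 8 = 23.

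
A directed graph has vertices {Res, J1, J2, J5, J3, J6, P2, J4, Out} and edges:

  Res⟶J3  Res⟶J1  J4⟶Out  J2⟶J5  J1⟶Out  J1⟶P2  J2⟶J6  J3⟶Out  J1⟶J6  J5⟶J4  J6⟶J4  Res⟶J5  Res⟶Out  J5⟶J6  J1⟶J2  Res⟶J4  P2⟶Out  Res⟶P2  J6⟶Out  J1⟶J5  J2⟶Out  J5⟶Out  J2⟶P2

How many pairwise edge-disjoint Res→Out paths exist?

Assign every edge capacity 1; by Menger, the answer equals the max flow.
Path Res→Out (+1); total 1.
Path Res→J1→Out (+1); total 2.
Path Res→J5→Out (+1); total 3.
Path Res→J3→Out (+1); total 4.
Path Res→P2→Out (+1); total 5.
Path Res→J4→Out (+1); total 6.
No residual Res→Out path; max flow = 6.
Certifying cut of size 6: {Res→J1, Res→J3, Res→J4, Res→J5, Res→Out, Res→P2}.

6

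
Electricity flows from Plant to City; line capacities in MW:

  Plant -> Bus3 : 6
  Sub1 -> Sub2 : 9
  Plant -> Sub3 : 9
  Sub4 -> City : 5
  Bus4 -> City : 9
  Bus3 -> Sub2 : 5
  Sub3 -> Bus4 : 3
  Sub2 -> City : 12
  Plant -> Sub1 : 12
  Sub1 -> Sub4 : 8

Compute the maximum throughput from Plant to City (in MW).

Augment Plant→Sub3→Bus4→City: bottleneck 3, flow now 3.
Augment Plant→Bus3→Sub2→City: bottleneck 5, flow now 8.
Augment Plant→Sub1→Sub2→City: bottleneck 7, flow now 15.
Augment Plant→Sub1→Sub4→City: bottleneck 5, flow now 20.
No augmenting path remains; maximum flow = 20.
In the residual graph, reachable from Plant: {Plant, Sub3, Bus3}.
Min-cut edges: Plant→Sub1 (12), Sub3→Bus4 (3), Bus3→Sub2 (5); capacity 12 + 3 + 5 = 20.
This cut is saturated, so no flow can exceed 20.

20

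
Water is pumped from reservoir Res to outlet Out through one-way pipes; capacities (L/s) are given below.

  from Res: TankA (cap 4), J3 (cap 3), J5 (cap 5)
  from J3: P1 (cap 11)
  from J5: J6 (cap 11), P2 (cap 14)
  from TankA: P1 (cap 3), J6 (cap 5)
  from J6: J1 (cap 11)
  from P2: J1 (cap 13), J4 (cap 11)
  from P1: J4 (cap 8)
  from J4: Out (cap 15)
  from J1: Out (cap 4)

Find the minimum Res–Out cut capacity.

12

Augment Res→J3→P1→J4→Out: bottleneck 3, flow now 3.
Augment Res→J5→J6→J1→Out: bottleneck 4, flow now 7.
Augment Res→J5→P2→J4→Out: bottleneck 1, flow now 8.
Augment Res→TankA→P1→J4→Out: bottleneck 3, flow now 11.
Augment Res→TankA→J6→J5→P2→J4→Out: bottleneck 1, flow now 12. (uses reverse residual edge)
No augmenting path remains; maximum flow = 12.
By max-flow min-cut, the minimum cut capacity equals the max flow.
In the residual graph, reachable from Res: {Res}.
Min-cut edges: Res→J3 (3), Res→J5 (5), Res→TankA (4); capacity 3 + 5 + 4 = 12.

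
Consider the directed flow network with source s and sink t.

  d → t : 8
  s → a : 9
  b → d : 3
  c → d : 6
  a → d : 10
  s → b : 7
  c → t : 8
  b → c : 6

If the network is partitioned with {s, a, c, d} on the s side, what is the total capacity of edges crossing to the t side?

23

Edges leaving {s, a, c, d}: s→b (7), c→t (8), d→t (8).
Cut capacity = 7 + 8 + 8 = 23.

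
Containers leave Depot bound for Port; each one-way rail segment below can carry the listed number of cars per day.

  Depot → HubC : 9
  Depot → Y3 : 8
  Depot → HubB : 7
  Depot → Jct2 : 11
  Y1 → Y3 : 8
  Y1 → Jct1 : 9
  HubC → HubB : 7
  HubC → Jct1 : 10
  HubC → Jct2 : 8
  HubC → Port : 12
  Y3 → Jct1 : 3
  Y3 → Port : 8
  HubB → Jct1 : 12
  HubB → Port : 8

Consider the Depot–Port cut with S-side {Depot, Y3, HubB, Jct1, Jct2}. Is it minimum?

Given cut capacity: 9 + 8 + 8 = 25.
Augment Depot→HubC→Port: bottleneck 9, flow now 9.
Augment Depot→Y3→Port: bottleneck 8, flow now 17.
Augment Depot→HubB→Port: bottleneck 7, flow now 24.
No augmenting path remains; maximum flow = 24.
In the residual graph, reachable from Depot: {Depot, Jct2}.
Min-cut edges: Depot→HubC (9), Depot→Y3 (8), Depot→HubB (7); capacity 9 + 8 + 7 = 24.
Cut capacity 25 exceeds the max flow 24, so it is not minimum.

No — its capacity is 25, but the minimum cut has capacity 24.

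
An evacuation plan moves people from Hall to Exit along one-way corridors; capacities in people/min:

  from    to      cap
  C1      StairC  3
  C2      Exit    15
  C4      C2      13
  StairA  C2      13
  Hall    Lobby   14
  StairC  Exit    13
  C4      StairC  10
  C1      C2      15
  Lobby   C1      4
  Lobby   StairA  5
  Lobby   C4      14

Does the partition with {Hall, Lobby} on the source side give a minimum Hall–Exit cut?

Given cut capacity: 14 + 4 + 5 = 23.
Augment Hall→Lobby→C4→StairC→Exit: bottleneck 10, flow now 10.
Augment Hall→Lobby→C4→C2→Exit: bottleneck 4, flow now 14.
No augmenting path remains; maximum flow = 14.
In the residual graph, reachable from Hall: {Hall}.
Min-cut edges: Hall→Lobby (14); capacity 14 = 14.
Cut capacity 23 exceeds the max flow 14, so it is not minimum.

No — its capacity is 23, but the minimum cut has capacity 14.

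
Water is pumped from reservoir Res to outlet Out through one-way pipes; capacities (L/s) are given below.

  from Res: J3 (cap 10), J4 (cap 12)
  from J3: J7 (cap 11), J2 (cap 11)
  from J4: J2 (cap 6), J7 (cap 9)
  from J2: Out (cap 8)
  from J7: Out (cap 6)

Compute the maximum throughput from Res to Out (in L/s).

Augment Res→J3→J2→Out: bottleneck 8, flow now 8.
Augment Res→J3→J7→Out: bottleneck 2, flow now 10.
Augment Res→J4→J7→Out: bottleneck 4, flow now 14.
No augmenting path remains; maximum flow = 14.
In the residual graph, reachable from Res: {Res, J3, J4, J2, J7}.
Min-cut edges: J2→Out (8), J7→Out (6); capacity 8 + 6 = 14.
This cut is saturated, so no flow can exceed 14.

14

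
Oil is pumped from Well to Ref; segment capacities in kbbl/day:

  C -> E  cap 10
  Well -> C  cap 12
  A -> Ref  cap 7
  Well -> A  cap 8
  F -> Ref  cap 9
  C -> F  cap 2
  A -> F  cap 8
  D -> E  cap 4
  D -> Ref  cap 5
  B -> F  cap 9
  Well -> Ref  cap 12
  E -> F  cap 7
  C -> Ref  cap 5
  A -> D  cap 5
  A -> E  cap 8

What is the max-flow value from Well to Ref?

32

Augment Well→Ref: bottleneck 12, flow now 12.
Augment Well→A→Ref: bottleneck 7, flow now 19.
Augment Well→C→Ref: bottleneck 5, flow now 24.
Augment Well→A→D→Ref: bottleneck 1, flow now 25.
Augment Well→C→F→Ref: bottleneck 2, flow now 27.
Augment Well→C→E→F→Ref: bottleneck 5, flow now 32.
No augmenting path remains; maximum flow = 32.
In the residual graph, reachable from Well: {Well}.
Min-cut edges: Well→A (8), Well→C (12), Well→Ref (12); capacity 8 + 12 + 12 = 32.
This cut is saturated, so no flow can exceed 32.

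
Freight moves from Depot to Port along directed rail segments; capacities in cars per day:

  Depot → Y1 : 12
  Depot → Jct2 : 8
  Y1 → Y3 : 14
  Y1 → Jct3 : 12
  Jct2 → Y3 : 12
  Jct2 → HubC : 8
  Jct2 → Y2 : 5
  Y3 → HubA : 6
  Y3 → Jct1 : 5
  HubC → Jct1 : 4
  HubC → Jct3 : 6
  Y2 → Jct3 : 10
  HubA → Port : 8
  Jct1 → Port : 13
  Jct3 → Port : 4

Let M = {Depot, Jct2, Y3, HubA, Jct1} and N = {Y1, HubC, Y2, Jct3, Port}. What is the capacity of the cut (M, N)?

46

Edges leaving {Depot, Jct2, Y3, HubA, Jct1}: Depot→Y1 (12), Jct2→HubC (8), Jct2→Y2 (5), HubA→Port (8), Jct1→Port (13).
Cut capacity = 12 + 8 + 5 + 8 + 13 = 46.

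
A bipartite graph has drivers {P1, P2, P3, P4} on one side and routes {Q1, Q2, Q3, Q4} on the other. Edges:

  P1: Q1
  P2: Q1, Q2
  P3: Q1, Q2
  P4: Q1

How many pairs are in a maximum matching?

Unit-capacity flow: source→left, listed edges, right→sink; max matching = max flow.
Augmenting path P1→Q1 (+1); matched 1.
Augmenting path P2→Q2 (+1); matched 2.
No augmenting path remains; maximum matching = 2.
König certificate: {Q1, Q2} is a vertex cover of size 2 (every listed pair touches it), so no matching can be larger.

2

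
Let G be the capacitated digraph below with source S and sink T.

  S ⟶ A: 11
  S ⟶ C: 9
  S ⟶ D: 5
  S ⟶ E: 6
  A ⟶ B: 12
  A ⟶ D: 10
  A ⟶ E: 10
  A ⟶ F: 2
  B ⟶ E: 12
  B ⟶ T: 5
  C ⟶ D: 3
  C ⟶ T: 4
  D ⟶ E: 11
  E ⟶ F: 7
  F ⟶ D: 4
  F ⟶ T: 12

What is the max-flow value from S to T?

Augment S→C→T: bottleneck 4, flow now 4.
Augment S→A→B→T: bottleneck 5, flow now 9.
Augment S→A→F→T: bottleneck 2, flow now 11.
Augment S→E→F→T: bottleneck 6, flow now 17.
Augment S→A→E→F→T: bottleneck 1, flow now 18.
No augmenting path remains; maximum flow = 18.
In the residual graph, reachable from S: {S, A, B, C, D, E}.
Min-cut edges: A→F (2), B→T (5), C→T (4), E→F (7); capacity 2 + 5 + 4 + 7 = 18.
This cut is saturated, so no flow can exceed 18.

18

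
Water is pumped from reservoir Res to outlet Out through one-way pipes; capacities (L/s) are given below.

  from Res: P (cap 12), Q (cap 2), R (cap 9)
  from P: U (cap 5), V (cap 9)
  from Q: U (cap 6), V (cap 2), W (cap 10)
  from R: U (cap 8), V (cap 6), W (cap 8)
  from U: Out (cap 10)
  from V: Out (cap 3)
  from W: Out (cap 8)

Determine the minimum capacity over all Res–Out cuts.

Augment Res→P→U→Out: bottleneck 5, flow now 5.
Augment Res→P→V→Out: bottleneck 3, flow now 8.
Augment Res→Q→U→Out: bottleneck 2, flow now 10.
Augment Res→R→U→Out: bottleneck 3, flow now 13.
Augment Res→R→W→Out: bottleneck 6, flow now 19.
No augmenting path remains; maximum flow = 19.
By max-flow min-cut, the minimum cut capacity equals the max flow.
In the residual graph, reachable from Res: {Res, P, V}.
Min-cut edges: Res→Q (2), Res→R (9), P→U (5), V→Out (3); capacity 2 + 9 + 5 + 3 = 19.

19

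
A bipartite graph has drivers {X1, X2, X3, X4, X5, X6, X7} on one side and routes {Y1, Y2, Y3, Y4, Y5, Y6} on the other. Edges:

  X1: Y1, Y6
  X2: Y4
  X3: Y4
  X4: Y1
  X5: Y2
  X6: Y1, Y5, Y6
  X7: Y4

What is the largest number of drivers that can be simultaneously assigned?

Unit-capacity flow: source→left, listed edges, right→sink; max matching = max flow.
Augmenting path X1→Y1 (+1); matched 1.
Augmenting path X2→Y4 (+1); matched 2.
Augmenting path X5→Y2 (+1); matched 3.
Augmenting path X6→Y5 (+1); matched 4.
Augmenting path X4→Y1→X1→Y6 (+1); matched 5.
No augmenting path remains; maximum matching = 5.
König certificate: {X1, X4, X5, X6, Y4} is a vertex cover of size 5 (every listed pair touches it), so no matching can be larger.

5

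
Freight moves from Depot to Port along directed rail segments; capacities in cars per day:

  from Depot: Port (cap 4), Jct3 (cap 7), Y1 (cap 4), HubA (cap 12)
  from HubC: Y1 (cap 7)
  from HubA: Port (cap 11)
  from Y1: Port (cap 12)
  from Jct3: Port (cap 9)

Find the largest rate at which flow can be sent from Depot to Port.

26

Augment Depot→Port: bottleneck 4, flow now 4.
Augment Depot→HubA→Port: bottleneck 11, flow now 15.
Augment Depot→Y1→Port: bottleneck 4, flow now 19.
Augment Depot→Jct3→Port: bottleneck 7, flow now 26.
No augmenting path remains; maximum flow = 26.
In the residual graph, reachable from Depot: {Depot, HubA}.
Min-cut edges: Depot→Y1 (4), Depot→Jct3 (7), Depot→Port (4), HubA→Port (11); capacity 4 + 7 + 4 + 11 = 26.
This cut is saturated, so no flow can exceed 26.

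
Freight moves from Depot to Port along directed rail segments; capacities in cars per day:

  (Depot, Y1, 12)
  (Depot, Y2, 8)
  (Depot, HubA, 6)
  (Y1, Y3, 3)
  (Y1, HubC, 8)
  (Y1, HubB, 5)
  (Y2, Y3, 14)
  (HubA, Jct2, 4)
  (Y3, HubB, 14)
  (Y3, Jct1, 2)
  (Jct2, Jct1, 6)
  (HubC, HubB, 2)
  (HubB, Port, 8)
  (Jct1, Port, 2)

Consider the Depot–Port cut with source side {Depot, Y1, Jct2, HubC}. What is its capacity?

Edges leaving {Depot, Y1, Jct2, HubC}: Depot→Y2 (8), Depot→HubA (6), Y1→Y3 (3), Y1→HubB (5), Jct2→Jct1 (6), HubC→HubB (2).
Cut capacity = 8 + 6 + 3 + 5 + 6 + 2 = 30.

30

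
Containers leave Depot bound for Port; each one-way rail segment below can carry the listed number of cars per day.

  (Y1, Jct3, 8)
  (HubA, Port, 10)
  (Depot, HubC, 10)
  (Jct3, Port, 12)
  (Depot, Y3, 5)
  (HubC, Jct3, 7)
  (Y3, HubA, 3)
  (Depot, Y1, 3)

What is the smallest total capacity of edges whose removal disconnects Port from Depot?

Augment Depot→Y1→Jct3→Port: bottleneck 3, flow now 3.
Augment Depot→Y3→HubA→Port: bottleneck 3, flow now 6.
Augment Depot→HubC→Jct3→Port: bottleneck 7, flow now 13.
No augmenting path remains; maximum flow = 13.
By max-flow min-cut, the minimum cut capacity equals the max flow.
In the residual graph, reachable from Depot: {Depot, Y3, HubC}.
Min-cut edges: Depot→Y1 (3), Y3→HubA (3), HubC→Jct3 (7); capacity 3 + 3 + 7 = 13.

13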